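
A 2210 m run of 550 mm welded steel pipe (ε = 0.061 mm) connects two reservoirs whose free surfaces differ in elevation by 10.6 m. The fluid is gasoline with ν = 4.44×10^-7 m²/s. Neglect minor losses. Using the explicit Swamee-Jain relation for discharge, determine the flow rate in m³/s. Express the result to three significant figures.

Q ≈ 0.477 m³/s

Swamee-Jain (Type II): Q = -0.965·√(gD⁵h_f/L)·ln[ε/(3.7D) + √(3.17ν²L/(gD³h_f))]
√(gD⁵h_f/L) = √(9.81·0.550⁵·10.6/2210) = 0.04866
ε/(3.7D) = 3.00×10^-5; √(3.17ν²L/(gD³h_f)) = 8.93×10^-6
Q = -0.965·0.04866·ln(3.891×10^-5) = 0.4768 m³/s
Check: V = 2.01 m/s, Re = 2.49×10^6, f = 0.01293, h_f = 10.7 m ≈ 10.6 m ✓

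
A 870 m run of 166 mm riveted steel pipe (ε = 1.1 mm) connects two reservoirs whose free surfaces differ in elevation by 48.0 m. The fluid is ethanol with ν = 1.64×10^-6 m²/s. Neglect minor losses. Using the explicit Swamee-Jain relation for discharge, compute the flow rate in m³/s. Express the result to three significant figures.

Swamee-Jain (Type II): Q = -0.965·√(gD⁵h_f/L)·ln[ε/(3.7D) + √(3.17ν²L/(gD³h_f))]
√(gD⁵h_f/L) = √(9.81·0.166⁵·48.0/870) = 0.008260
ε/(3.7D) = 0.00179; √(3.17ν²L/(gD³h_f)) = 5.87×10^-5
Q = -0.965·0.008260·ln(0.001850) = 0.05016 m³/s
Check: V = 2.32 m/s, Re = 2.35×10^5, f = 0.03362, h_f = 48.2 m ≈ 48.0 m ✓

Q ≈ 0.0502 m³/s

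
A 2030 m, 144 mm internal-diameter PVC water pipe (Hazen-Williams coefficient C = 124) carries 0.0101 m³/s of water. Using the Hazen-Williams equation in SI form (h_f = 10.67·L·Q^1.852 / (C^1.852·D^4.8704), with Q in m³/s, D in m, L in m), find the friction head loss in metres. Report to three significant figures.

h_f ≈ 7.27 m

h_f = 10.67·2030·0.0101^1.852 / (124^1.852·0.144^4.8704) = 7.274 m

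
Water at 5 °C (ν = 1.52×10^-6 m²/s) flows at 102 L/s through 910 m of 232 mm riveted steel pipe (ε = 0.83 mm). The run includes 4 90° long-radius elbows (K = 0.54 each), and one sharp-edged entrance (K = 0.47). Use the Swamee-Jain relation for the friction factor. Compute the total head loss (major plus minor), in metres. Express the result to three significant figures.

V = 4Q/(πD²) = 2.413 m/s; V²/2g = 0.2967 m
Re = 3.68×10^5, ε/D = 0.00358 → f = 0.02796 (Swamee-Jain)
Major: h_f = f(L/D)·V²/2g = 0.02796·3922·0.2967 = 32.55 m
Minor: ΣK = 2.63; h_m = ΣK·V²/2g = 0.7804 m
Total H_L = 32.55 + 0.7804 = 33.33 m

H_L ≈ 33.3 m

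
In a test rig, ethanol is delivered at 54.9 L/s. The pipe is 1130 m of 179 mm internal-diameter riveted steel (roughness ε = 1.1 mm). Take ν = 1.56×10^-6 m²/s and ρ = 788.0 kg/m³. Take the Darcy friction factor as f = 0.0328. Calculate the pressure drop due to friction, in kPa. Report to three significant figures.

Δp ≈ 388 kPa

V = 4Q/(πD²) = 4·0.0549/(π·0.179²) = 2.182 m/s
h_f = f(L/D)V²/(2g) = 0.03280·(1130/0.179)·2.182²/(2·9.81) = 50.23 m
Δp = ρg·h_f = 788.0·9.81·50.23 = 388.3 kPa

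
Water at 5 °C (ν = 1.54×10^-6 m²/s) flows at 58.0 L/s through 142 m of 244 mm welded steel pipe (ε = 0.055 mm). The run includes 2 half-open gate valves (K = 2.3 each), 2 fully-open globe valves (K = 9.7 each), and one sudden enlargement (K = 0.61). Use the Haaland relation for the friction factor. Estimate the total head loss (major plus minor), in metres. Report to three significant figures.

V = 4Q/(πD²) = 1.240 m/s; V²/2g = 0.07842 m
Re = 1.97×10^5, ε/D = 2.25×10^-4 → f = 0.01708 (Haaland)
Major: h_f = f(L/D)·V²/2g = 0.01708·582.0·0.07842 = 0.7793 m
Minor: ΣK = 24.6; h_m = ΣK·V²/2g = 1.930 m
Total H_L = 0.7793 + 1.930 = 2.709 m

H_L ≈ 2.71 m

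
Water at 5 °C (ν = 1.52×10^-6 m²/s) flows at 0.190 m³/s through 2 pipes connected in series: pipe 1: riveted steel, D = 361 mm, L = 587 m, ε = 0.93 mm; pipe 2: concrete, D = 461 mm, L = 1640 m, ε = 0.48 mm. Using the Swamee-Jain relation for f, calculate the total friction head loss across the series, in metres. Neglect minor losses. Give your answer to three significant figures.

Pipe 1: V = 1.856 m/s, Re = 4.41×10^5, ε/D = 0.00258, f = 0.02554, h_1 = f(L/D)V²/2g = 7.295 m
Pipe 2: V = 1.138 m/s, Re = 3.45×10^5, ε/D = 0.00104, f = 0.02079, h_2 = f(L/D)V²/2g = 4.886 m
Series → Q common, losses add: H = Σh = 12.18 m

H ≈ 12.2 m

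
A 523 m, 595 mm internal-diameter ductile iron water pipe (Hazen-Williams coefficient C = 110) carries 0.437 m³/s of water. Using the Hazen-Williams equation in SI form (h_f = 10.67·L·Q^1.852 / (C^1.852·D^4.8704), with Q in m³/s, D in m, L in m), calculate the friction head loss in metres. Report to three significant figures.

h_f = 10.67·523·0.437^1.852 / (110^1.852·0.595^4.8704) = 2.502 m

h_f ≈ 2.50 m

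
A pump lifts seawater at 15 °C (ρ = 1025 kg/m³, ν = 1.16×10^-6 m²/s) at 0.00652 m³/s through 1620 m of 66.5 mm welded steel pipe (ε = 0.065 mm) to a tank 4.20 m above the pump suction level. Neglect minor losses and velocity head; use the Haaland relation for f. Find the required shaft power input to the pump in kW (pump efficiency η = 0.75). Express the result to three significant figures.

V = 4Q/(πD²) = 1.877 m/s; Re = 1.08×10^5; ε/D = 9.77×10^-4; f = 0.02175
h_f = f(L/D)V²/2g = 95.15 m
Total head H = z + h_f = 4.20 + 95.15 = 99.35 m
P_hyd = ρgQH = 1025·9.81·0.00652·99.35 = 6.513 kW
P_shaft = P_hyd/η = 6.513/0.75 = 8.684 kW

P_shaft ≈ 8.68 kW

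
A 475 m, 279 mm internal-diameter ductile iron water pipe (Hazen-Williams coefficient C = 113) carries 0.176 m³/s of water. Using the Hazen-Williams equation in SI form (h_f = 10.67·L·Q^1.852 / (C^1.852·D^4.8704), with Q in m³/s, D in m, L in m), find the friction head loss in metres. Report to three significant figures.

h_f ≈ 16.0 m

h_f = 10.67·475·0.176^1.852 / (113^1.852·0.279^4.8704) = 16.05 m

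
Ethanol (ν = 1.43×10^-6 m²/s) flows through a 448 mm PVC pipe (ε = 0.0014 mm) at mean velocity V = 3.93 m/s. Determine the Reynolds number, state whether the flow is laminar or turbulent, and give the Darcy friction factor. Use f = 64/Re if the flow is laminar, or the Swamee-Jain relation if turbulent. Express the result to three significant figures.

Re ≈ 1.23×10^6; turbulent; f ≈ 0.0113

Re = VD/ν = 3.930·0.448/1.43×10^-6 = 1.23×10^6
Re > 4000 → turbulent; ε/D = 3.13×10^-6
Swamee-Jain: f = 0.01130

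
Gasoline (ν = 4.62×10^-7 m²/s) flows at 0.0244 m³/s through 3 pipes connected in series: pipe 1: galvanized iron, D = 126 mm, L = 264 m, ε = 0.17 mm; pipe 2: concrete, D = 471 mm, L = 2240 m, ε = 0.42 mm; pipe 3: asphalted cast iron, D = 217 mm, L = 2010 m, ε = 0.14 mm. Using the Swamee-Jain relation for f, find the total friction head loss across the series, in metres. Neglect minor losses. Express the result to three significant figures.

Pipe 1: V = 1.957 m/s, Re = 5.34×10^5, ε/D = 0.00135, f = 0.02172, h_1 = f(L/D)V²/2g = 8.882 m
Pipe 2: V = 0.1400 m/s, Re = 1.43×10^5, ε/D = 8.92×10^-4, f = 0.02127, h_2 = f(L/D)V²/2g = 0.1011 m
Pipe 3: V = 0.6598 m/s, Re = 3.10×10^5, ε/D = 6.45×10^-4, f = 0.01908, h_3 = f(L/D)V²/2g = 3.921 m
Series → Q common, losses add: H = Σh = 12.90 m

H ≈ 12.9 m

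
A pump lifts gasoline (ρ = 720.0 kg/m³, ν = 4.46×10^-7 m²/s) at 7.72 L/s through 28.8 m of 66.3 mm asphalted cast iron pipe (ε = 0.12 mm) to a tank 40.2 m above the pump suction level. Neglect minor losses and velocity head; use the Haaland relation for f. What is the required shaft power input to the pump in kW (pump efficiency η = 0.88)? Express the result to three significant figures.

P_shaft ≈ 2.65 kW

V = 4Q/(πD²) = 2.236 m/s; Re = 3.32×10^5; ε/D = 0.00181; f = 0.02337
h_f = f(L/D)V²/2g = 2.587 m
Total head H = z + h_f = 40.2 + 2.587 = 42.79 m
P_hyd = ρgQH = 720.0·9.81·0.00772·42.79 = 2.333 kW
P_shaft = P_hyd/η = 2.333/0.88 = 2.651 kW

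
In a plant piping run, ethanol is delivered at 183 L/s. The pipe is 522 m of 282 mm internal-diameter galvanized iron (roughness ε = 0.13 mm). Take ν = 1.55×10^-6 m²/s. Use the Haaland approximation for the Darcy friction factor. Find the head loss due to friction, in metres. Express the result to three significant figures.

V = 4Q/(πD²) = 4·0.183/(π·0.282²) = 2.930 m/s
Re = VD/ν = 2.930·0.282/1.55×10^-6 = 5.33×10^5 → turbulent
ε/D = 0.13/282 = 4.61×10^-4
Haaland: f = 0.01727
h_f = f(L/D)V²/(2g) = 0.01727·(522/0.282)·2.930²/(2·9.81) = 13.99 m

h_f ≈ 14.0 m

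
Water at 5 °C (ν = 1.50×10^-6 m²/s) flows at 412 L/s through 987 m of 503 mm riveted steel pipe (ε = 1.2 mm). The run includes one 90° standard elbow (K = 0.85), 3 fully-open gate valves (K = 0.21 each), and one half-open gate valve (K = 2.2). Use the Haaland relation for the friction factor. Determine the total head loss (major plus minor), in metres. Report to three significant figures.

V = 4Q/(πD²) = 2.073 m/s; V²/2g = 0.2191 m
Re = 6.95×10^5, ε/D = 0.00239 → f = 0.02481 (Haaland)
Major: h_f = f(L/D)·V²/2g = 0.02481·1962·0.2191 = 10.67 m
Minor: ΣK = 3.68; h_m = ΣK·V²/2g = 0.8063 m
Total H_L = 10.67 + 0.8063 = 11.47 m

H_L ≈ 11.5 m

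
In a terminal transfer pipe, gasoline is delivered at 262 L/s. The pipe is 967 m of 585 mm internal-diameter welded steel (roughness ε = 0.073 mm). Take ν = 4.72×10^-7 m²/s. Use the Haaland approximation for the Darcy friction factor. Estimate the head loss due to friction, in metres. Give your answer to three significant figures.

V = 4Q/(πD²) = 4·0.262/(π·0.585²) = 0.9748 m/s
Re = VD/ν = 0.9748·0.585/4.72×10^-7 = 1.21×10^6 → turbulent
ε/D = 0.073/585 = 1.25×10^-4
Haaland: f = 0.01351
h_f = f(L/D)V²/(2g) = 0.01351·(967/0.585)·0.9748²/(2·9.81) = 1.081 m

h_f ≈ 1.08 m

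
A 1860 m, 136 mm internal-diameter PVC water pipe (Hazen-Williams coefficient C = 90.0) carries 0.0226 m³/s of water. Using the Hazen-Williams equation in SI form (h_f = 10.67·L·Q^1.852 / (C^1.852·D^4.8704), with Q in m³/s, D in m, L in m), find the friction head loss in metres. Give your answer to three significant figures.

h_f ≈ 70.8 m

h_f = 10.67·1860·0.0226^1.852 / (90.0^1.852·0.136^4.8704) = 70.83 m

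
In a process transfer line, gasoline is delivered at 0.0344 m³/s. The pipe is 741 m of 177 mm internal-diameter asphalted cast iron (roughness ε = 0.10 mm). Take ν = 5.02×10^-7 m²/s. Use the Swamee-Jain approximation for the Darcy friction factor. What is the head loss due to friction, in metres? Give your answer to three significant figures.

V = 4Q/(πD²) = 4·0.0344/(π·0.177²) = 1.398 m/s
Re = VD/ν = 1.398·0.177/5.02×10^-7 = 4.93×10^5 → turbulent
ε/D = 0.10/177 = 5.65×10^-4
Swamee-Jain: f = 0.01818
h_f = f(L/D)V²/(2g) = 0.01818·(741/0.177)·1.398²/(2·9.81) = 7.583 m

h_f ≈ 7.58 m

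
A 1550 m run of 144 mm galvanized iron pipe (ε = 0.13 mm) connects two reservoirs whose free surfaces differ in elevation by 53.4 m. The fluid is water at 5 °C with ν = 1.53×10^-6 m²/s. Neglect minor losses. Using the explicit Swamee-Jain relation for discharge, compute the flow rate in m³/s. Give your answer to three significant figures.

Q ≈ 0.0354 m³/s

Swamee-Jain (Type II): Q = -0.965·√(gD⁵h_f/L)·ln[ε/(3.7D) + √(3.17ν²L/(gD³h_f))]
√(gD⁵h_f/L) = √(9.81·0.144⁵·53.4/1550) = 0.004575
ε/(3.7D) = 2.44×10^-4; √(3.17ν²L/(gD³h_f)) = 8.58×10^-5
Q = -0.965·0.004575·ln(3.297×10^-4) = 0.03539 m³/s
Check: V = 2.17 m/s, Re = 2.05×10^5, f = 0.02077, h_f = 53.8 m ≈ 53.4 m ✓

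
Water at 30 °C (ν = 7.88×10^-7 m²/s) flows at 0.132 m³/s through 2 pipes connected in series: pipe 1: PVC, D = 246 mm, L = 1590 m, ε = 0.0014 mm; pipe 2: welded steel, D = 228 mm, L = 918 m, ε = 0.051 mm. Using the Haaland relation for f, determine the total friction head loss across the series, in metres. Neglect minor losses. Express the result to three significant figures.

H ≈ 62.4 m

Pipe 1: V = 2.777 m/s, Re = 8.67×10^5, ε/D = 5.69×10^-6, f = 0.01196, h_1 = f(L/D)V²/2g = 30.39 m
Pipe 2: V = 3.233 m/s, Re = 9.35×10^5, ε/D = 2.24×10^-4, f = 0.01490, h_2 = f(L/D)V²/2g = 31.97 m
Series → Q common, losses add: H = Σh = 62.36 m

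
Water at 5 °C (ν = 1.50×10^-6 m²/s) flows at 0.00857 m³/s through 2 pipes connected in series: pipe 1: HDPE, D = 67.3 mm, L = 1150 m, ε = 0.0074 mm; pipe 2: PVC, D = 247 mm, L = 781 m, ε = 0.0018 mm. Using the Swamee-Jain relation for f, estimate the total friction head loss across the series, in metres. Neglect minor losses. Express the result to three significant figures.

H ≈ 92.4 m

Pipe 1: V = 2.409 m/s, Re = 1.08×10^5, ε/D = 1.10×10^-4, f = 0.01825, h_1 = f(L/D)V²/2g = 92.25 m
Pipe 2: V = 0.1789 m/s, Re = 2.95×10^4, ε/D = 7.29×10^-6, f = 0.02350, h_2 = f(L/D)V²/2g = 0.1211 m
Series → Q common, losses add: H = Σh = 92.37 m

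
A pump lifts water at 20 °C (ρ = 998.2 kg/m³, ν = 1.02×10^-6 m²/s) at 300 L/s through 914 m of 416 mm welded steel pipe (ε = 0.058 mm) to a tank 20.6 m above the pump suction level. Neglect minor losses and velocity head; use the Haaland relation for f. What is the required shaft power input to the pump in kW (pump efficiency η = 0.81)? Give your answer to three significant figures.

V = 4Q/(πD²) = 2.207 m/s; Re = 9.00×10^5; ε/D = 1.39×10^-4; f = 0.01397
h_f = f(L/D)V²/2g = 7.623 m
Total head H = z + h_f = 20.6 + 7.623 = 28.22 m
P_hyd = ρgQH = 998.2·9.81·0.300·28.22 = 82.91 kW
P_shaft = P_hyd/η = 82.91/0.81 = 102.4 kW

P_shaft ≈ 102 kW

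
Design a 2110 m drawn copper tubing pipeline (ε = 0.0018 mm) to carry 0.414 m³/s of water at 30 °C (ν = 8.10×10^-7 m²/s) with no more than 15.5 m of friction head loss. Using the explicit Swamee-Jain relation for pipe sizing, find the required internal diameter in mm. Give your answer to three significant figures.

D ≈ 468 mm

Swamee-Jain (Type III): D = 0.66·[ε^1.25·(LQ²/(gh_f))^4.75 + ν·Q^9.4·(L/(gh_f))^5.2]^0.04
LQ²/(gh_f) = 2.378; L/(gh_f) = 13.88
Term 1 = ε^1.25·(…)^4.75 = 4.04×10^-6; Term 2 = ν·Q^9.4·(…)^5.2 = 1.77×10^-4
D = 0.66·(4.04×10^-6 + 1.77×10^-4)^0.04 = 0.4676 m = 468 mm
Check: V = 2.41 m/s, Re = 1.39×10^6, f = 0.01111, h_f = 14.8 m ≈ 15.5 m ✓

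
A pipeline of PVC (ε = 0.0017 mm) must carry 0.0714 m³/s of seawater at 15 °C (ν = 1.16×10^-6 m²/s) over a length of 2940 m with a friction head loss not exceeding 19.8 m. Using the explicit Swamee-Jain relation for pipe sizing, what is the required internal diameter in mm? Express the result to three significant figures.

Swamee-Jain (Type III): D = 0.66·[ε^1.25·(LQ²/(gh_f))^4.75 + ν·Q^9.4·(L/(gh_f))^5.2]^0.04
LQ²/(gh_f) = 0.07716; L/(gh_f) = 15.14
Term 1 = ε^1.25·(…)^4.75 = 3.19×10^-13; Term 2 = ν·Q^9.4·(…)^5.2 = 2.66×10^-11
D = 0.66·(3.19×10^-13 + 2.66×10^-11)^0.04 = 0.2493 m = 249 mm
Check: V = 1.46 m/s, Re = 3.14×10^5, f = 0.01433, h_f = 18.4 m ≈ 19.8 m ✓

D ≈ 249 mm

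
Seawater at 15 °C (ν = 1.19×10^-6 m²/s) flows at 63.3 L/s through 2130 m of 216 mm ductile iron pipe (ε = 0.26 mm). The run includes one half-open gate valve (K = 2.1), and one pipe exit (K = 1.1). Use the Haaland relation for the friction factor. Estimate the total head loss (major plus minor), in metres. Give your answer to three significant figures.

H_L ≈ 32.5 m

V = 4Q/(πD²) = 1.727 m/s; V²/2g = 0.1521 m
Re = 3.14×10^5, ε/D = 0.00120 → f = 0.02131 (Haaland)
Major: h_f = f(L/D)·V²/2g = 0.02131·9861·0.1521 = 31.96 m
Minor: ΣK = 3.20; h_m = ΣK·V²/2g = 0.4867 m
Total H_L = 31.96 + 0.4867 = 32.45 m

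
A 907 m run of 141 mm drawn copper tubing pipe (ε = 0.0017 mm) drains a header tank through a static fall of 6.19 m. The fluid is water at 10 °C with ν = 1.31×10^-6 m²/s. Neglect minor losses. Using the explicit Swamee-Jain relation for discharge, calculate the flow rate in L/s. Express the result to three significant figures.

Swamee-Jain (Type II): Q = -0.965·√(gD⁵h_f/L)·ln[ε/(3.7D) + √(3.17ν²L/(gD³h_f))]
√(gD⁵h_f/L) = √(9.81·0.141⁵·6.19/907) = 0.001932
ε/(3.7D) = 3.26×10^-6; √(3.17ν²L/(gD³h_f)) = 1.70×10^-4
Q = -0.965·0.001932·ln(1.735×10^-4) = 0.01614 m³/s
Check: V = 1.03 m/s, Re = 1.11×10^5, f = 0.01755, h_f = 6.15 m ≈ 6.19 m ✓

Q ≈ 16.1 L/s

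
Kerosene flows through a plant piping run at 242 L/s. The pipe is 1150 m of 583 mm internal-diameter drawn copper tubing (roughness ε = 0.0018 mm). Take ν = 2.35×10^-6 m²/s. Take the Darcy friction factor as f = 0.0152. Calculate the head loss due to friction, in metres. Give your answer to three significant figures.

h_f ≈ 1.26 m

V = 4Q/(πD²) = 4·0.242/(π·0.583²) = 0.9065 m/s
h_f = f(L/D)V²/(2g) = 0.01520·(1150/0.583)·0.9065²/(2·9.81) = 1.256 m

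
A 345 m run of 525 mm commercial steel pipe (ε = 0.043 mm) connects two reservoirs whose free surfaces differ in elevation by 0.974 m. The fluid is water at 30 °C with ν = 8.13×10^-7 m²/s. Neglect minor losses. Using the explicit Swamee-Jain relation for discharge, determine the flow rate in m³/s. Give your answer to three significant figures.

Q ≈ 0.321 m³/s

Swamee-Jain (Type II): Q = -0.965·√(gD⁵h_f/L)·ln[ε/(3.7D) + √(3.17ν²L/(gD³h_f))]
√(gD⁵h_f/L) = √(9.81·0.525⁵·0.974/345) = 0.03324
ε/(3.7D) = 2.21×10^-5; √(3.17ν²L/(gD³h_f)) = 2.29×10^-5
Q = -0.965·0.03324·ln(4.500×10^-5) = 0.3210 m³/s
Check: V = 1.48 m/s, Re = 9.58×10^5, f = 0.01328, h_f = 0.978 m ≈ 0.974 m ✓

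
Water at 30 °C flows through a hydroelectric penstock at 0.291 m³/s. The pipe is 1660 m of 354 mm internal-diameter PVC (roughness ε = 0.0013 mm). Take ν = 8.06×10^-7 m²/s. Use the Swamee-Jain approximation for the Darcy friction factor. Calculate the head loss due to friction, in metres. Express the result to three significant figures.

V = 4Q/(πD²) = 4·0.291/(π·0.354²) = 2.957 m/s
Re = VD/ν = 2.957·0.354/8.06×10^-7 = 1.30×10^6 → turbulent
ε/D = 0.0013/354 = 3.67×10^-6
Swamee-Jain: f = 0.01122
h_f = f(L/D)V²/(2g) = 0.01122·(1660/0.354)·2.957²/(2·9.81) = 23.45 m

h_f ≈ 23.4 m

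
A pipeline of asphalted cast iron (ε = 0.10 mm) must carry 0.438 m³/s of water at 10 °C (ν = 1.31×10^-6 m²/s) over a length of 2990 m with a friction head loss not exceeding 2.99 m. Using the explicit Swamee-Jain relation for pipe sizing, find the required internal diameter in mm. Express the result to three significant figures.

D ≈ 755 mm

Swamee-Jain (Type III): D = 0.66·[ε^1.25·(LQ²/(gh_f))^4.75 + ν·Q^9.4·(L/(gh_f))^5.2]^0.04
LQ²/(gh_f) = 19.56; L/(gh_f) = 101.9
Term 1 = ε^1.25·(…)^4.75 = 13.6; Term 2 = ν·Q^9.4·(…)^5.2 = 15.5
D = 0.66·(13.6 + 15.5)^0.04 = 0.7553 m = 755 mm
Check: V = 0.978 m/s, Re = 5.64×10^5, f = 0.01465, h_f = 2.83 m ≈ 2.99 m ✓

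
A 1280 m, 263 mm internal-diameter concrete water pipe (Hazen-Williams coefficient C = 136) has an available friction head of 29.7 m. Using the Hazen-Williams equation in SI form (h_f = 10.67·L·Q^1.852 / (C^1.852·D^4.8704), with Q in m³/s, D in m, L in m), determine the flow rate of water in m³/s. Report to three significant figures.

Rearranging: Q = [h_f·C^1.852·D^4.8704 / (10.67·L)]^(1/1.852)
Q = [29.7·136^1.852·0.263^4.8704 / (10.67·1280)]^0.540 = 0.1481 m³/s

Q ≈ 0.148 m³/s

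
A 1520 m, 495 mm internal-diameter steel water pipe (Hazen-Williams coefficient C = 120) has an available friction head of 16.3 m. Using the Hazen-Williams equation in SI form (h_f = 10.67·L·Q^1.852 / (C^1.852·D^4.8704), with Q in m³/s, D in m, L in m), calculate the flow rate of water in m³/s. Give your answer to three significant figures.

Q ≈ 0.454 m³/s

Rearranging: Q = [h_f·C^1.852·D^4.8704 / (10.67·L)]^(1/1.852)
Q = [16.3·120^1.852·0.495^4.8704 / (10.67·1520)]^0.540 = 0.4543 m³/s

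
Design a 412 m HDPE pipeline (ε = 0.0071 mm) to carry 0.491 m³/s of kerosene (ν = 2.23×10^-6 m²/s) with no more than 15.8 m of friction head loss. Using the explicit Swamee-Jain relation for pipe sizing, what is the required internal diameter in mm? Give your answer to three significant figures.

D ≈ 369 mm

Swamee-Jain (Type III): D = 0.66·[ε^1.25·(LQ²/(gh_f))^4.75 + ν·Q^9.4·(L/(gh_f))^5.2]^0.04
LQ²/(gh_f) = 0.6408; L/(gh_f) = 2.658
Term 1 = ε^1.25·(…)^4.75 = 4.43×10^-8; Term 2 = ν·Q^9.4·(…)^5.2 = 4.49×10^-7
D = 0.66·(4.43×10^-8 + 4.49×10^-7)^0.04 = 0.3692 m = 369 mm
Check: V = 4.59 m/s, Re = 7.59×10^5, f = 0.01255, h_f = 15.0 m ≈ 15.8 m ✓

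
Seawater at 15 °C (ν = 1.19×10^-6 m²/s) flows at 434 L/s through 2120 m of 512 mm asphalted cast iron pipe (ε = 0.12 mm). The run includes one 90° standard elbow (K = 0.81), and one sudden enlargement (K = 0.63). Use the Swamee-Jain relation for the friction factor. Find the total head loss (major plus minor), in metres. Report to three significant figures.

H_L ≈ 14.6 m

V = 4Q/(πD²) = 2.108 m/s; V²/2g = 0.2265 m
Re = 9.07×10^5, ε/D = 2.34×10^-4 → f = 0.01521 (Swamee-Jain)
Major: h_f = f(L/D)·V²/2g = 0.01521·4141·0.2265 = 14.26 m
Minor: ΣK = 1.44; h_m = ΣK·V²/2g = 0.3261 m
Total H_L = 14.26 + 0.3261 = 14.59 m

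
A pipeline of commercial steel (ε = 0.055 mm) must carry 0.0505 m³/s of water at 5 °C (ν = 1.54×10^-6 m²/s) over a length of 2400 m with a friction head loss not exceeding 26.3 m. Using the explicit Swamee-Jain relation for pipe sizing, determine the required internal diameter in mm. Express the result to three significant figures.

Swamee-Jain (Type III): D = 0.66·[ε^1.25·(LQ²/(gh_f))^4.75 + ν·Q^9.4·(L/(gh_f))^5.2]^0.04
LQ²/(gh_f) = 0.02372; L/(gh_f) = 9.302
Term 1 = ε^1.25·(…)^4.75 = 9.07×10^-14; Term 2 = ν·Q^9.4·(…)^5.2 = 1.08×10^-13
D = 0.66·(9.07×10^-14 + 1.08×10^-13)^0.04 = 0.2049 m = 205 mm
Check: V = 1.53 m/s, Re = 2.04×10^5, f = 0.01755, h_f = 24.6 m ≈ 26.3 m ✓

D ≈ 205 mm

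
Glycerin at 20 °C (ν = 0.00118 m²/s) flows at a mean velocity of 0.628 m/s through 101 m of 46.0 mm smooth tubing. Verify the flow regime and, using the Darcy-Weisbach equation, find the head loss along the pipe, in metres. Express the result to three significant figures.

h_f ≈ 115 m

Re = VD/ν = 0.628·0.04600/0.00118 = 24.5 → laminar (Re < 2300)
f = 64/Re = 2.614
h_f = f(L/D)V²/(2g) = 2.614·(101/0.04600)·0.628²/(2·9.81) = 115.4 m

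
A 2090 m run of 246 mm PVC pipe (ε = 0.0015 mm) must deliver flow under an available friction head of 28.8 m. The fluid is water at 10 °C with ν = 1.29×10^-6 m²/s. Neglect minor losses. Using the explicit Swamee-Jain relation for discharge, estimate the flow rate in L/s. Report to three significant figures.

Swamee-Jain (Type II): Q = -0.965·√(gD⁵h_f/L)·ln[ε/(3.7D) + √(3.17ν²L/(gD³h_f))]
√(gD⁵h_f/L) = √(9.81·0.246⁵·28.8/2090) = 0.01104
ε/(3.7D) = 1.65×10^-6; √(3.17ν²L/(gD³h_f)) = 5.12×10^-5
Q = -0.965·0.01104·ln(5.285×10^-5) = 0.1049 m³/s
Check: V = 2.21 m/s, Re = 4.21×10^5, f = 0.01359, h_f = 28.7 m ≈ 28.8 m ✓

Q ≈ 105 L/s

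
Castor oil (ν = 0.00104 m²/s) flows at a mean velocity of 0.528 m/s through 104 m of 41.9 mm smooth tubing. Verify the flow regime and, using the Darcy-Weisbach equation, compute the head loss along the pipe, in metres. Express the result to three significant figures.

Re = VD/ν = 0.528·0.04190/0.00104 = 21.3 → laminar (Re < 2300)
f = 64/Re = 3.009
h_f = f(L/D)V²/(2g) = 3.009·(104/0.04190)·0.528²/(2·9.81) = 106.1 m

h_f ≈ 106 m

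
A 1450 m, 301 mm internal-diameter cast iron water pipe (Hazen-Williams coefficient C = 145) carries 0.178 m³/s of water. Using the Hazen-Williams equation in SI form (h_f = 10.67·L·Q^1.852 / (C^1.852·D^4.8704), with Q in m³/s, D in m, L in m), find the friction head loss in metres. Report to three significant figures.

h_f = 10.67·1450·0.178^1.852 / (145^1.852·0.301^4.8704) = 21.78 m

h_f ≈ 21.8 m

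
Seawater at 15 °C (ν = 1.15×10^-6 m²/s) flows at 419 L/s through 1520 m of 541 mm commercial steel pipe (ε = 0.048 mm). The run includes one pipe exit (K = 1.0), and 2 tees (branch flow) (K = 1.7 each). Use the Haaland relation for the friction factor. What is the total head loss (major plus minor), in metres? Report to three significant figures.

V = 4Q/(πD²) = 1.823 m/s; V²/2g = 0.1693 m
Re = 8.57×10^5, ε/D = 8.87×10^-5 → f = 0.01334 (Haaland)
Major: h_f = f(L/D)·V²/2g = 0.01334·2810·0.1693 = 6.347 m
Minor: ΣK = 4.40; h_m = ΣK·V²/2g = 0.7451 m
Total H_L = 6.347 + 0.7451 = 7.092 m

H_L ≈ 7.09 m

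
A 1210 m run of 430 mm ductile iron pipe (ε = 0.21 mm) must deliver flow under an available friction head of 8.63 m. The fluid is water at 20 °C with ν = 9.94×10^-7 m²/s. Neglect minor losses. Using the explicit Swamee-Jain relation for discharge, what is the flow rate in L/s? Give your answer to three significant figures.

Q ≈ 271 L/s

Swamee-Jain (Type II): Q = -0.965·√(gD⁵h_f/L)·ln[ε/(3.7D) + √(3.17ν²L/(gD³h_f))]
√(gD⁵h_f/L) = √(9.81·0.430⁵·8.63/1210) = 0.03207
ε/(3.7D) = 1.32×10^-4; √(3.17ν²L/(gD³h_f)) = 2.37×10^-5
Q = -0.965·0.03207·ln(1.557×10^-4) = 0.2713 m³/s
Check: V = 1.87 m/s, Re = 8.08×10^5, f = 0.01734, h_f = 8.68 m ≈ 8.63 m ✓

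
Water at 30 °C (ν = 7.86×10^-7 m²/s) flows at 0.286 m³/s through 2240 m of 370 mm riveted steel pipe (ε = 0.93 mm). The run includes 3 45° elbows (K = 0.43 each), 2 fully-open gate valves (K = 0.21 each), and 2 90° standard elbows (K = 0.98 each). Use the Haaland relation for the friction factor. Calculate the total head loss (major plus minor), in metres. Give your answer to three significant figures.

V = 4Q/(πD²) = 2.660 m/s; V²/2g = 0.3606 m
Re = 1.25×10^6, ε/D = 0.00251 → f = 0.02507 (Haaland)
Major: h_f = f(L/D)·V²/2g = 0.02507·6054·0.3606 = 54.74 m
Minor: ΣK = 3.67; h_m = ΣK·V²/2g = 1.323 m
Total H_L = 54.74 + 1.323 = 56.06 m

H_L ≈ 56.1 m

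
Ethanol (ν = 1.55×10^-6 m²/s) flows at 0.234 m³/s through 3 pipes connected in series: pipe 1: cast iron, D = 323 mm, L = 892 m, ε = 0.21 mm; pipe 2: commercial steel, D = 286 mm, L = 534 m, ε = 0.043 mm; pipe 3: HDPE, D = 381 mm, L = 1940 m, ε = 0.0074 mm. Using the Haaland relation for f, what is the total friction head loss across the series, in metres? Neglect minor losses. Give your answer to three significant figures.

H ≈ 53.8 m

Pipe 1: V = 2.856 m/s, Re = 5.95×10^5, ε/D = 6.50×10^-4, f = 0.01836, h_1 = f(L/D)V²/2g = 21.08 m
Pipe 2: V = 3.642 m/s, Re = 6.72×10^5, ε/D = 1.50×10^-4, f = 0.01442, h_2 = f(L/D)V²/2g = 18.21 m
Pipe 3: V = 2.052 m/s, Re = 5.05×10^5, ε/D = 1.94×10^-5, f = 0.01327, h_3 = f(L/D)V²/2g = 14.51 m
Series → Q common, losses add: H = Σh = 53.79 m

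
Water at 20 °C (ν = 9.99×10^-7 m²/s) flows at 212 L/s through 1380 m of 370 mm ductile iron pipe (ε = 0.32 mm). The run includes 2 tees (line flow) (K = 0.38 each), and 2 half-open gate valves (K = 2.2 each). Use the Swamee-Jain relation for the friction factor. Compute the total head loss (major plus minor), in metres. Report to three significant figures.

V = 4Q/(πD²) = 1.972 m/s; V²/2g = 0.1981 m
Re = 7.30×10^5, ε/D = 8.65×10^-4 → f = 0.01953 (Swamee-Jain)
Major: h_f = f(L/D)·V²/2g = 0.01953·3730·0.1981 = 14.43 m
Minor: ΣK = 5.16; h_m = ΣK·V²/2g = 1.022 m
Total H_L = 14.43 + 1.022 = 15.45 m

H_L ≈ 15.5 m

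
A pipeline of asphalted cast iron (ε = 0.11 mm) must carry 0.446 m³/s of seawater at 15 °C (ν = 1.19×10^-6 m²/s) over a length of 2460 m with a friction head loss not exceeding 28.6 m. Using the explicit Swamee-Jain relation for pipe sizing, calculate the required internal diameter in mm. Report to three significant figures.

Swamee-Jain (Type III): D = 0.66·[ε^1.25·(LQ²/(gh_f))^4.75 + ν·Q^9.4·(L/(gh_f))^5.2]^0.04
LQ²/(gh_f) = 1.744; L/(gh_f) = 8.768
Term 1 = ε^1.25·(…)^4.75 = 1.58×10^-4; Term 2 = ν·Q^9.4·(…)^5.2 = 4.81×10^-5
D = 0.66·(1.58×10^-4 + 4.81×10^-5)^0.04 = 0.4700 m = 470 mm
Check: V = 2.57 m/s, Re = 1.02×10^6, f = 0.01512, h_f = 26.6 m ≈ 28.6 m ✓

D ≈ 470 mm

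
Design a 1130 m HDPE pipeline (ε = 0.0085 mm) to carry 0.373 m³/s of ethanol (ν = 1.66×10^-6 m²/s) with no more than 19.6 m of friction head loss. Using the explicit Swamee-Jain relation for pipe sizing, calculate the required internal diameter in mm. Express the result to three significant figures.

D ≈ 388 mm

Swamee-Jain (Type III): D = 0.66·[ε^1.25·(LQ²/(gh_f))^4.75 + ν·Q^9.4·(L/(gh_f))^5.2]^0.04
LQ²/(gh_f) = 0.8177; L/(gh_f) = 5.877
Term 1 = ε^1.25·(…)^4.75 = 1.76×10^-7; Term 2 = ν·Q^9.4·(…)^5.2 = 1.56×10^-6
D = 0.66·(1.76×10^-7 + 1.56×10^-6)^0.04 = 0.3883 m = 388 mm
Check: V = 3.15 m/s, Re = 7.37×10^5, f = 0.01266, h_f = 18.6 m ≈ 19.6 m ✓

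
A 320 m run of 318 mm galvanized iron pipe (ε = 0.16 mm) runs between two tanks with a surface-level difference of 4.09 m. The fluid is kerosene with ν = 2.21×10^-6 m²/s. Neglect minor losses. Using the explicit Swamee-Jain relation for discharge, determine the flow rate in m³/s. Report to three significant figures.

Swamee-Jain (Type II): Q = -0.965·√(gD⁵h_f/L)·ln[ε/(3.7D) + √(3.17ν²L/(gD³h_f))]
√(gD⁵h_f/L) = √(9.81·0.318⁵·4.09/320) = 0.02019
ε/(3.7D) = 1.36×10^-4; √(3.17ν²L/(gD³h_f)) = 6.20×10^-5
Q = -0.965·0.02019·ln(1.980×10^-4) = 0.1662 m³/s
Check: V = 2.09 m/s, Re = 3.01×10^5, f = 0.01834, h_f = 4.12 m ≈ 4.09 m ✓

Q ≈ 0.166 m³/s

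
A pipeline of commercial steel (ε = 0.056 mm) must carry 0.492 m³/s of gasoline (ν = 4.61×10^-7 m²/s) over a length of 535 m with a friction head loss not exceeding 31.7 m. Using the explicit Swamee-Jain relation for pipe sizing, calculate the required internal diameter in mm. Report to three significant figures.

Swamee-Jain (Type III): D = 0.66·[ε^1.25·(LQ²/(gh_f))^4.75 + ν·Q^9.4·(L/(gh_f))^5.2]^0.04
LQ²/(gh_f) = 0.4164; L/(gh_f) = 1.720
Term 1 = ε^1.25·(…)^4.75 = 7.55×10^-8; Term 2 = ν·Q^9.4·(…)^5.2 = 9.85×10^-9
D = 0.66·(7.55×10^-8 + 9.85×10^-9)^0.04 = 0.3442 m = 344 mm
Check: V = 5.29 m/s, Re = 3.95×10^6, f = 0.01355, h_f = 30.0 m ≈ 31.7 m ✓

D ≈ 344 mm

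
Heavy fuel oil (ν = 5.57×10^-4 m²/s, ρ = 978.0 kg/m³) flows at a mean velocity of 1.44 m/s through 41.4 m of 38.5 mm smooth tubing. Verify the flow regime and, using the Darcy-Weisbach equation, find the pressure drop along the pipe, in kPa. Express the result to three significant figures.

Re = VD/ν = 1.44·0.03850/5.57×10^-4 = 99.5 → laminar (Re < 2300)
f = 64/Re = 0.6430
h_f = f(L/D)V²/(2g) = 0.6430·(41.4/0.03850)·1.44²/(2·9.81) = 73.08 m
Δp = ρg·h_f = 978.0·9.81·73.08 = 701.1 kPa

Δp ≈ 701 kPa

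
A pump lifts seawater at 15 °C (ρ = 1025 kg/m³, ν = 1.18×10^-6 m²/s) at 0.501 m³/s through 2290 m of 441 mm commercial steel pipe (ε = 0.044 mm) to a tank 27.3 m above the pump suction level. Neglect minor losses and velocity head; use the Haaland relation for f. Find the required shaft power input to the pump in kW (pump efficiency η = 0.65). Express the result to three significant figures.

V = 4Q/(πD²) = 3.280 m/s; Re = 1.23×10^6; ε/D = 9.98×10^-5; f = 0.01312
h_f = f(L/D)V²/2g = 37.35 m
Total head H = z + h_f = 27.3 + 37.35 = 64.65 m
P_hyd = ρgQH = 1025·9.81·0.501·64.65 = 325.7 kW
P_shaft = P_hyd/η = 325.7/0.65 = 501.1 kW

P_shaft ≈ 501 kW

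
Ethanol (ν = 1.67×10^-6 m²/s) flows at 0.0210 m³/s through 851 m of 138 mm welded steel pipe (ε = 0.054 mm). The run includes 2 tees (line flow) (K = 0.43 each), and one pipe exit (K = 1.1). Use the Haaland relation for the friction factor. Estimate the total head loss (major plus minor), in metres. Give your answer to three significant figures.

V = 4Q/(πD²) = 1.404 m/s; V²/2g = 0.1005 m
Re = 1.16×10^5, ε/D = 3.91×10^-4 → f = 0.01921 (Haaland)
Major: h_f = f(L/D)·V²/2g = 0.01921·6167·0.1005 = 11.90 m
Minor: ΣK = 1.96; h_m = ΣK·V²/2g = 0.1969 m
Total H_L = 11.90 + 0.1969 = 12.10 m

H_L ≈ 12.1 m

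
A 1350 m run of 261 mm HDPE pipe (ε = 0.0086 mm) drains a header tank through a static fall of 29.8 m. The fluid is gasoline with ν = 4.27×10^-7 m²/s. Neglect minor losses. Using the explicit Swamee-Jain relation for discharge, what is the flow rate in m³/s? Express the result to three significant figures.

Q ≈ 0.168 m³/s

Swamee-Jain (Type II): Q = -0.965·√(gD⁵h_f/L)·ln[ε/(3.7D) + √(3.17ν²L/(gD³h_f))]
√(gD⁵h_f/L) = √(9.81·0.261⁵·29.8/1350) = 0.01619
ε/(3.7D) = 8.91×10^-6; √(3.17ν²L/(gD³h_f)) = 1.23×10^-5
Q = -0.965·0.01619·ln(2.116×10^-5) = 0.1682 m³/s
Check: V = 3.14 m/s, Re = 1.92×10^6, f = 0.01149, h_f = 29.9 m ≈ 29.8 m ✓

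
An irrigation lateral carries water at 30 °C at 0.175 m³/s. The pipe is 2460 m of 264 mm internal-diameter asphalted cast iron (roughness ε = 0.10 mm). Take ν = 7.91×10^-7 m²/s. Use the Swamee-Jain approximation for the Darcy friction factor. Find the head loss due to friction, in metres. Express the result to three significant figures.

h_f ≈ 79.5 m

V = 4Q/(πD²) = 4·0.175/(π·0.264²) = 3.197 m/s
Re = VD/ν = 3.197·0.264/7.91×10^-7 = 1.07×10^6 → turbulent
ε/D = 0.10/264 = 3.79×10^-4
Swamee-Jain: f = 0.01638
h_f = f(L/D)V²/(2g) = 0.01638·(2460/0.264)·3.197²/(2·9.81) = 79.51 m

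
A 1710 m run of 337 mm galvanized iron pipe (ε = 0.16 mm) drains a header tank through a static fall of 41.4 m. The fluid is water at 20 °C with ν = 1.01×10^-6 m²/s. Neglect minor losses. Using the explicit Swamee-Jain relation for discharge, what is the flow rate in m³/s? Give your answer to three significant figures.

Swamee-Jain (Type II): Q = -0.965·√(gD⁵h_f/L)·ln[ε/(3.7D) + √(3.17ν²L/(gD³h_f))]
√(gD⁵h_f/L) = √(9.81·0.337⁵·41.4/1710) = 0.03213
ε/(3.7D) = 1.28×10^-4; √(3.17ν²L/(gD³h_f)) = 1.89×10^-5
Q = -0.965·0.03213·ln(1.472×10^-4) = 0.2736 m³/s
Check: V = 3.07 m/s, Re = 1.02×10^6, f = 0.01712, h_f = 41.6 m ≈ 41.4 m ✓

Q ≈ 0.274 m³/s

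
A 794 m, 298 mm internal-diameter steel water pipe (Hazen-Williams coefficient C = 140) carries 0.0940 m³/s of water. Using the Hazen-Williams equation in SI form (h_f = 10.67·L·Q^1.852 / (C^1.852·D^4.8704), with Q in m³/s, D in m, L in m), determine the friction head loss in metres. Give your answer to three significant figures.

h_f ≈ 4.10 m

h_f = 10.67·794·0.0940^1.852 / (140^1.852·0.298^4.8704) = 4.096 m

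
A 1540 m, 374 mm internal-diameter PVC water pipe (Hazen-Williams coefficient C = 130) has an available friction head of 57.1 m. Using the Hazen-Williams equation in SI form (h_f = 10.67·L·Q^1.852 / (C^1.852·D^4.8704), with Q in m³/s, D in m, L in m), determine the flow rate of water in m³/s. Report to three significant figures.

Rearranging: Q = [h_f·C^1.852·D^4.8704 / (10.67·L)]^(1/1.852)
Q = [57.1·130^1.852·0.374^4.8704 / (10.67·1540)]^0.540 = 0.4601 m³/s

Q ≈ 0.460 m³/s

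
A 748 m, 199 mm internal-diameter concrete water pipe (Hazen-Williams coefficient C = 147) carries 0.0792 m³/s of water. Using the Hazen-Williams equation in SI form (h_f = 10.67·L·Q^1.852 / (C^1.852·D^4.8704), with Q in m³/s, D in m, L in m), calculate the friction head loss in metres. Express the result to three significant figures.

h_f ≈ 18.3 m

h_f = 10.67·748·0.0792^1.852 / (147^1.852·0.199^4.8704) = 18.34 m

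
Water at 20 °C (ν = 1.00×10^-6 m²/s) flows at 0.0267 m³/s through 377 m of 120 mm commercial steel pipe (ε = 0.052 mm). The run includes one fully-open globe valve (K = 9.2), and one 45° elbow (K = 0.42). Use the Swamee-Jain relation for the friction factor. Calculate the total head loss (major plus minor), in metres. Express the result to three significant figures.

V = 4Q/(πD²) = 2.361 m/s; V²/2g = 0.2841 m
Re = 2.83×10^5, ε/D = 4.33×10^-4 → f = 0.01801 (Swamee-Jain)
Major: h_f = f(L/D)·V²/2g = 0.01801·3142·0.2841 = 16.08 m
Minor: ΣK = 9.62; h_m = ΣK·V²/2g = 2.733 m
Total H_L = 16.08 + 2.733 = 18.81 m

H_L ≈ 18.8 m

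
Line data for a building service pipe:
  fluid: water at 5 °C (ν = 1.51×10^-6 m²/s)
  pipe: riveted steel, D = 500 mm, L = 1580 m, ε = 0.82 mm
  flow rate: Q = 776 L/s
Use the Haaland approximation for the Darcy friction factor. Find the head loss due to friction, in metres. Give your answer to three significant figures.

h_f ≈ 56.4 m

V = 4Q/(πD²) = 4·0.776/(π·0.500²) = 3.952 m/s
Re = VD/ν = 3.952·0.500/1.51×10^-6 = 1.31×10^6 → turbulent
ε/D = 0.82/500 = 0.00164
Haaland: f = 0.02242
h_f = f(L/D)V²/(2g) = 0.02242·(1580/0.500)·3.952²/(2·9.81) = 56.40 m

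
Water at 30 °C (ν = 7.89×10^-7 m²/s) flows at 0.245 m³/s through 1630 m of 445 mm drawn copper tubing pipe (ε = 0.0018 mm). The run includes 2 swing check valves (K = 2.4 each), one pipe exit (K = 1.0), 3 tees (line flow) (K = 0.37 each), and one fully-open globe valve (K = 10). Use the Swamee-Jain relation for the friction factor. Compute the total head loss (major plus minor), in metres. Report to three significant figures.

V = 4Q/(πD²) = 1.575 m/s; V²/2g = 0.1265 m
Re = 8.88×10^5, ε/D = 4.04×10^-6 → f = 0.01194 (Swamee-Jain)
Major: h_f = f(L/D)·V²/2g = 0.01194·3663·0.1265 = 5.530 m
Minor: ΣK = 16.9; h_m = ΣK·V²/2g = 2.139 m
Total H_L = 5.530 + 2.139 = 7.668 m

H_L ≈ 7.67 m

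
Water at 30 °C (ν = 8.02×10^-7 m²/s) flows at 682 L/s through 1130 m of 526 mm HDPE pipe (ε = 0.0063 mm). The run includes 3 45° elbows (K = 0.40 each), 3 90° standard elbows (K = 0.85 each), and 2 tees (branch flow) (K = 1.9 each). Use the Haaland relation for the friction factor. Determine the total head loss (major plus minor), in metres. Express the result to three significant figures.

V = 4Q/(πD²) = 3.139 m/s; V²/2g = 0.5021 m
Re = 2.06×10^6, ε/D = 1.20×10^-5 → f = 0.01066 (Haaland)
Major: h_f = f(L/D)·V²/2g = 0.01066·2148·0.5021 = 11.50 m
Minor: ΣK = 7.55; h_m = ΣK·V²/2g = 3.790 m
Total H_L = 11.50 + 3.790 = 15.29 m

H_L ≈ 15.3 m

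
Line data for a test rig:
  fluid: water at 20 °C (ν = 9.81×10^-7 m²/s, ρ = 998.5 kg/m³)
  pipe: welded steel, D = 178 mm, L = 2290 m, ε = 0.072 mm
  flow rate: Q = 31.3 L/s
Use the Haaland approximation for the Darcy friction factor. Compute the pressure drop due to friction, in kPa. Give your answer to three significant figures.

V = 4Q/(πD²) = 4·0.0313/(π·0.178²) = 1.258 m/s
Re = VD/ν = 1.258·0.178/9.81×10^-7 = 2.28×10^5 → turbulent
ε/D = 0.072/178 = 4.04×10^-4
Haaland: f = 0.01790
h_f = f(L/D)V²/(2g) = 0.01790·(2290/0.178)·1.258²/(2·9.81) = 18.56 m
Δp = ρg·h_f = 998.5·9.81·18.56 = 181.8 kPa

Δp ≈ 182 kPa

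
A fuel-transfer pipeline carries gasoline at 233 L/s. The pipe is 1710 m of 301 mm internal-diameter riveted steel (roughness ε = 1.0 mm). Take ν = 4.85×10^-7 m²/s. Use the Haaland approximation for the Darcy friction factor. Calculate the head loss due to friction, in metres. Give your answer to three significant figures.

h_f ≈ 84.0 m

V = 4Q/(πD²) = 4·0.233/(π·0.301²) = 3.274 m/s
Re = VD/ν = 3.274·0.301/4.85×10^-7 = 2.03×10^6 → turbulent
ε/D = 1.0/301 = 0.00332
Haaland: f = 0.02704
h_f = f(L/D)V²/(2g) = 0.02704·(1710/0.301)·3.274²/(2·9.81) = 83.95 m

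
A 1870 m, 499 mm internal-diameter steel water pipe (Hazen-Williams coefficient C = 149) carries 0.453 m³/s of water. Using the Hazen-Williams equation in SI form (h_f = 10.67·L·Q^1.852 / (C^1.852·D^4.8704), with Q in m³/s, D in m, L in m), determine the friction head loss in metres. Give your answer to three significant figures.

h_f ≈ 12.8 m

h_f = 10.67·1870·0.453^1.852 / (149^1.852·0.499^4.8704) = 12.84 m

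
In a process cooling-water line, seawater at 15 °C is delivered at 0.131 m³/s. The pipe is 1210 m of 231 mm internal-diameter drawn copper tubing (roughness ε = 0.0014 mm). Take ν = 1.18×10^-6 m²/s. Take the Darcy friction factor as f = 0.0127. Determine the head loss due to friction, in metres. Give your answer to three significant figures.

h_f ≈ 33.1 m

V = 4Q/(πD²) = 4·0.131/(π·0.231²) = 3.126 m/s
h_f = f(L/D)V²/(2g) = 0.01270·(1210/0.231)·3.126²/(2·9.81) = 33.13 m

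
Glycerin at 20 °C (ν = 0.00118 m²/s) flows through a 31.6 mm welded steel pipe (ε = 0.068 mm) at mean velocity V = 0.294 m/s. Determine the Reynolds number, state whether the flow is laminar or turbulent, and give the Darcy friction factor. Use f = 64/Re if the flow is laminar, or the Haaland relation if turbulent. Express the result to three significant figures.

Re = VD/ν = 0.2940·0.0316/0.00118 = 7.87
Re < 2300 → laminar → f = 64/Re = 8.129

Re ≈ 7.87; laminar; f = 64/Re ≈ 8.13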